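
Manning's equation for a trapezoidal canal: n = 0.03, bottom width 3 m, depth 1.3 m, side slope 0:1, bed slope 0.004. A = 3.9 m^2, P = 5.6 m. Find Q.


R = A/P = 3.9/5.6 = 0.696429
Q = (1/0.03) * 3.9 * 0.696429^(2/3) * 0.004^0.5

6.4599 m^3/s


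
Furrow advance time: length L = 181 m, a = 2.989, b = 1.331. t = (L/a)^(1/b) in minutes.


t = (L/a)^(1/b)
t = (181/2.989)^(1/1.331)
t = 60.555370^(1/1.331)

21.8252 min


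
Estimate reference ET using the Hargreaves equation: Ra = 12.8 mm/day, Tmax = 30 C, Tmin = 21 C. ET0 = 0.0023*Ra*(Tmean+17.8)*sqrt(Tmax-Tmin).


Tmean = (Tmax + Tmin)/2 = (30 + 21)/2 = 25.5
ET0 = 0.0023 * 12.8 * (25.5 + 17.8) * sqrt(30 - 21)
ET0 = 0.0023 * 12.8 * 43.3 * 3.000000

3.8243 mm/day


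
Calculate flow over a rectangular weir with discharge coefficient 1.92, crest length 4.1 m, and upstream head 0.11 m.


Q = C * L * H^(3/2) = 1.92 * 4.1 * 0.11^1.5 = 1.92 * 4.1 * 0.036483

0.2872 m^3/s


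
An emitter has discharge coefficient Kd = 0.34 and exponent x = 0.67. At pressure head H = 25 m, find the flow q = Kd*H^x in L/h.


q = Kd * H^x = 0.34 * 25^0.67 = 0.34 * 8.642110

2.9383 L/h


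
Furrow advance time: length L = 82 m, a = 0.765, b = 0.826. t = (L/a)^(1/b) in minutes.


t = (L/a)^(1/b)
t = (82/0.765)^(1/0.826)
t = 107.189542^(1/0.826)

286.9536 min


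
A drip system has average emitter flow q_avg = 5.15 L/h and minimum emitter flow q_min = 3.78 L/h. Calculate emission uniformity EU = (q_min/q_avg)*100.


EU = (q_min/q_avg)*100 = (3.78/5.15)*100 = 73.3981%

73.3981 %


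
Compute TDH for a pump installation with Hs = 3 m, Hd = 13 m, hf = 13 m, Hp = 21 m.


TDH = Hs + Hd + hf + Hp = 3 + 13 + 13 + 21 = 50

50 m


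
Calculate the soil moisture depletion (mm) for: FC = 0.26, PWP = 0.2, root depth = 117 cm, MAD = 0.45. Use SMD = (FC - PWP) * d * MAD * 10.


SMD = (FC - PWP) * d * MAD * 10
SMD = (0.26 - 0.2) * 117 * 0.45 * 10
SMD = 0.0600 * 117 * 0.45 * 10

31.5900 mm


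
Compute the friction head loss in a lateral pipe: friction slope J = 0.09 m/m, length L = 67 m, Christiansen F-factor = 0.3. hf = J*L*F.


hf = J * L * F = 0.09 * 67 * 0.3 = 1.8090 m

1.8090 m


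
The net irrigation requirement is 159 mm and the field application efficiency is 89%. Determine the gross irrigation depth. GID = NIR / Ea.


Ea = 89% = 0.89
GID = NIR / Ea = 159 / 0.89 = 178.6517 mm

178.6517 mm


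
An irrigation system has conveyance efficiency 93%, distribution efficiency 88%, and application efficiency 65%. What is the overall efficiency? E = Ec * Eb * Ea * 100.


Ec = 0.93, Eb = 0.88, Ea = 0.65
E = 0.93 * 0.88 * 0.65 * 100 = 53.1960%

53.1960 %


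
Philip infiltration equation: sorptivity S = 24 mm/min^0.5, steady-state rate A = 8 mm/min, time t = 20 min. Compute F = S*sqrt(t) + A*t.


F = S*sqrt(t) + A*t
F = 24*sqrt(20) + 8*20
F = 24*4.472136 + 160

267.3313 mm


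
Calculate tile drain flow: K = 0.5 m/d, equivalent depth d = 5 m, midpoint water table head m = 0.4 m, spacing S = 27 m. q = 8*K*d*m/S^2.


q = 8*K*d*m/S^2
q = 8*0.5*5*0.4/27^2
q = 8.0000 / 729

0.0110 m/d


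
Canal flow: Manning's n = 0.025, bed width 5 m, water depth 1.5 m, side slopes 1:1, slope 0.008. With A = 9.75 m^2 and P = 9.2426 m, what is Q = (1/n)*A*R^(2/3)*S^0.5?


R = A/P = 9.75/9.2426 = 1.054898
Q = (1/0.025) * 9.75 * 1.054898^(2/3) * 0.008^0.5

36.1479 m^3/s


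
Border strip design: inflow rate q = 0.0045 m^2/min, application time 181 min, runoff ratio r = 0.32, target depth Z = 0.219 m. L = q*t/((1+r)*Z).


L = q*t/((1+r)*Z)
L = 0.0045*181/((1+0.32)*0.219)
L = 0.8145/0.28908

2.8176 m


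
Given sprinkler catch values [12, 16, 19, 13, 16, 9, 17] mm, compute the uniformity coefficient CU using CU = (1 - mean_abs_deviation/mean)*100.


mean = 14.571429 mm
MAD = 2.775510 mm
CU = (1 - 2.775510/14.571429)*100

80.9524 %


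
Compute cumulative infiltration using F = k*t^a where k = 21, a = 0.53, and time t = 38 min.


F = k * t^a = 21 * 38^0.53
F = 21 * 6.875200

144.3792 mm


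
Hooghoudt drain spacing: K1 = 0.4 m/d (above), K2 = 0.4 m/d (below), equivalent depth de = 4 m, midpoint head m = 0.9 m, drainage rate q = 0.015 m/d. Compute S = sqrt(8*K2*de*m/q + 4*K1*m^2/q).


S^2 = 8*K2*de*m/q + 4*K1*m^2/q
S^2 = 8*0.4*4*0.9/0.015 + 4*0.4*0.9^2/0.015
S = sqrt(854.4000)

29.2301 m


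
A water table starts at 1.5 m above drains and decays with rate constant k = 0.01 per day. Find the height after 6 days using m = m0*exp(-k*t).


m = m0 * exp(-k*t)
m = 1.5 * exp(-0.01 * 6)
m = 1.5 * exp(-0.0600)

1.4126 m


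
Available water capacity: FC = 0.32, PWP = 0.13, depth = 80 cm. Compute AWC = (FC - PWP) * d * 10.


AWC = (FC - PWP) * d * 10
AWC = (0.32 - 0.13) * 80 * 10
AWC = 0.1900 * 80 * 10

152.0000 mm


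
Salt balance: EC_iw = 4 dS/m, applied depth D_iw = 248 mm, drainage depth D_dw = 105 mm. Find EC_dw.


EC_dw = EC_iw * D_iw / D_dw
EC_dw = 4 * 248 / 105
EC_dw = 992 / 105

9.4476 dS/m


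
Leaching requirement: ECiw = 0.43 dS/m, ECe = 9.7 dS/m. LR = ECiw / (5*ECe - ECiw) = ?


LR = ECiw / (5*ECe - ECiw)
LR = 0.43 / (5*9.7 - 0.43)
LR = 0.43 / 48.0700

0.0089


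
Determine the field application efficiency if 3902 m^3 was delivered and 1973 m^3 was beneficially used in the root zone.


Ea = V_root / V_field * 100 = 1973 / 3902 * 100 = 50.5638%

50.5638 %


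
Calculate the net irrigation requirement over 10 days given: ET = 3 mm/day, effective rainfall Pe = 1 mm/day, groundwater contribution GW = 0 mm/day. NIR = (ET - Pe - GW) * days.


Daily deficit = ET - Pe - GW = 3 - 1 - 0 = 2 mm/day
NIR = 2 * 10 = 20 mm

20.0000 mm


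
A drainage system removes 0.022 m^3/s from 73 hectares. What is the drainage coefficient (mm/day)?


DC = Q * 86400 / (A * 10000) * 1000
DC = 0.022 * 86400 / (73 * 10000) * 1000
DC = 1900800.0000 / 730000

2.6038 mm/day


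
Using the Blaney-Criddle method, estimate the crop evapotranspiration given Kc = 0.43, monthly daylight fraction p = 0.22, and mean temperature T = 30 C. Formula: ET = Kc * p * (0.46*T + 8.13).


ET = Kc * p * (0.46*T + 8.13)
ET = 0.43 * 0.22 * (0.46*30 + 8.13)
ET = 0.43 * 0.22 * 21.9300

2.0746 mm/day


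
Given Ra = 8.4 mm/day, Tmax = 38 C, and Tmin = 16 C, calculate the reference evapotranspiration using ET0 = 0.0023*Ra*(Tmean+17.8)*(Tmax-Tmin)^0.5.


Tmean = (Tmax + Tmin)/2 = (38 + 16)/2 = 27.0
ET0 = 0.0023 * 8.4 * (27.0 + 17.8) * sqrt(38 - 16)
ET0 = 0.0023 * 8.4 * 44.8 * 4.690416

4.0597 mm/day


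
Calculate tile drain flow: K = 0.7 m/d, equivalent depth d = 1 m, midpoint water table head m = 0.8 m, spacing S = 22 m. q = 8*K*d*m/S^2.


q = 8*K*d*m/S^2
q = 8*0.7*1*0.8/22^2
q = 4.4800 / 484

0.0093 m/d


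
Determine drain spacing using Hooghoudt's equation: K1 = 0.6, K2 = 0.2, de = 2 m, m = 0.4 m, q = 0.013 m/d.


S^2 = 8*K2*de*m/q + 4*K1*m^2/q
S^2 = 8*0.2*2*0.4/0.013 + 4*0.6*0.4^2/0.013
S = sqrt(128.0000)

11.3137 m


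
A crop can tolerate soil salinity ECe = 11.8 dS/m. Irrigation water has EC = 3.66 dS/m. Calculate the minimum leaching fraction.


LR = ECiw / (5*ECe - ECiw)
LR = 3.66 / (5*11.8 - 3.66)
LR = 3.66 / 55.3400

0.0661


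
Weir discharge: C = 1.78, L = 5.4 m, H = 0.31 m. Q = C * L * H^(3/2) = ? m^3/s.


Q = C * L * H^(3/2) = 1.78 * 5.4 * 0.31^1.5 = 1.78 * 5.4 * 0.172601

1.6590 m^3/s


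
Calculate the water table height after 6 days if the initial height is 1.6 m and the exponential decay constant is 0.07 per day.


m = m0 * exp(-k*t)
m = 1.6 * exp(-0.07 * 6)
m = 1.6 * exp(-0.4200)

1.0513 m


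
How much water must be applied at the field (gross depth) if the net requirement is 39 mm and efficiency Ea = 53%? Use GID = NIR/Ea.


Ea = 53% = 0.53
GID = NIR / Ea = 39 / 0.53 = 73.5849 mm

73.5849 mm


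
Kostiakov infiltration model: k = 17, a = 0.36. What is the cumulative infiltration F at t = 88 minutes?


F = k * t^a = 17 * 88^0.36
F = 17 * 5.012031

85.2045 mm


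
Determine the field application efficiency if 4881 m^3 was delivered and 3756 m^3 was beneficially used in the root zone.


Ea = V_root / V_field * 100 = 3756 / 4881 * 100 = 76.9514%

76.9514 %


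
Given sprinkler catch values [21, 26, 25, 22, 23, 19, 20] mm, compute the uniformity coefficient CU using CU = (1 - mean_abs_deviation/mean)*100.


mean = 22.285714 mm
MAD = 2.040816 mm
CU = (1 - 2.040816/22.285714)*100

90.8425 %


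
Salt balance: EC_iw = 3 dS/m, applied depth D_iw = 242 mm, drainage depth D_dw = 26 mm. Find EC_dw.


EC_dw = EC_iw * D_iw / D_dw
EC_dw = 3 * 242 / 26
EC_dw = 726 / 26

27.9231 dS/m


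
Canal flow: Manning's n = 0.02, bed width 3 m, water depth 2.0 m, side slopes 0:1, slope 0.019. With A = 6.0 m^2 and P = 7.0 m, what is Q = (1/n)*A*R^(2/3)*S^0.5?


R = A/P = 6.0/7.0 = 0.857143
Q = (1/0.02) * 6.0 * 0.857143^(2/3) * 0.019^0.5

37.3136 m^3/s


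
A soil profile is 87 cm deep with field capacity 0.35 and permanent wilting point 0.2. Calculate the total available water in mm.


AWC = (FC - PWP) * d * 10
AWC = (0.35 - 0.2) * 87 * 10
AWC = 0.1500 * 87 * 10

130.5000 mm


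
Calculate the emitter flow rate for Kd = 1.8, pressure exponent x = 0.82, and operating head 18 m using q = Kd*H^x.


q = Kd * H^x = 1.8 * 18^0.82 = 1.8 * 10.698514

19.2573 L/h


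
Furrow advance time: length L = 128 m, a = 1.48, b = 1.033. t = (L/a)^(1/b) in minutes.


t = (L/a)^(1/b)
t = (128/1.48)^(1/1.033)
t = 86.486486^(1/1.033)

75.0017 min


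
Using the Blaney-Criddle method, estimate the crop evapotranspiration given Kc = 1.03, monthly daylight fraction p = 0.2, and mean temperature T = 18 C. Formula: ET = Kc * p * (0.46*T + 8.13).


ET = Kc * p * (0.46*T + 8.13)
ET = 1.03 * 0.2 * (0.46*18 + 8.13)
ET = 1.03 * 0.2 * 16.4100

3.3805 mm/day


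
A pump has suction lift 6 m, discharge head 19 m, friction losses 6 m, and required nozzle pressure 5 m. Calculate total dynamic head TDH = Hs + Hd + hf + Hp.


TDH = Hs + Hd + hf + Hp = 6 + 19 + 6 + 5 = 36

36 m


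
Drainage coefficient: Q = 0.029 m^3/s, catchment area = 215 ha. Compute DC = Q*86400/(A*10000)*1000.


DC = Q * 86400 / (A * 10000) * 1000
DC = 0.029 * 86400 / (215 * 10000) * 1000
DC = 2505600.0000 / 2150000

1.1654 mm/day


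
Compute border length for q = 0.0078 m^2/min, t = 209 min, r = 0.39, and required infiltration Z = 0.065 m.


L = q*t/((1+r)*Z)
L = 0.0078*209/((1+0.39)*0.065)
L = 1.6302/0.09035

18.0432 m


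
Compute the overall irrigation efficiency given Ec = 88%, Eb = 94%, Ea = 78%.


Ec = 0.88, Eb = 0.94, Ea = 0.78
E = 0.88 * 0.94 * 0.78 * 100 = 64.5216%

64.5216 %


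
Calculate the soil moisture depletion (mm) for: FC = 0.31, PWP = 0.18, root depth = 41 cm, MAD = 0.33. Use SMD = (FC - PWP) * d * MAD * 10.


SMD = (FC - PWP) * d * MAD * 10
SMD = (0.31 - 0.18) * 41 * 0.33 * 10
SMD = 0.1300 * 41 * 0.33 * 10

17.5890 mm


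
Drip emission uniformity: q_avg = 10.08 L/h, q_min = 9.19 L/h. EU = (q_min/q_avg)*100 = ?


EU = (q_min/q_avg)*100 = (9.19/10.08)*100 = 91.1706%

91.1706 %


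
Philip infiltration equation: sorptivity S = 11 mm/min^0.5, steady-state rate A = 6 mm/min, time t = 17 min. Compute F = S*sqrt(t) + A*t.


F = S*sqrt(t) + A*t
F = 11*sqrt(17) + 6*17
F = 11*4.123106 + 102

147.3542 mm


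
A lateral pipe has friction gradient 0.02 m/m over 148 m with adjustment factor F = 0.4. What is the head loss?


hf = J * L * F = 0.02 * 148 * 0.4 = 1.1840 m

1.1840 m


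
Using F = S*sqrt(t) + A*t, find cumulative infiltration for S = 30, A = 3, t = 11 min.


F = S*sqrt(t) + A*t
F = 30*sqrt(11) + 3*11
F = 30*3.316625 + 33

132.4988 mm


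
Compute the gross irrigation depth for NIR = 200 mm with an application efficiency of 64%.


Ea = 64% = 0.64
GID = NIR / Ea = 200 / 0.64 = 312.5000 mm

312.5000 mm


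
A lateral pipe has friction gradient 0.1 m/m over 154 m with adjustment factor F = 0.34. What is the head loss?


hf = J * L * F = 0.1 * 154 * 0.34 = 5.2360 m

5.2360 m


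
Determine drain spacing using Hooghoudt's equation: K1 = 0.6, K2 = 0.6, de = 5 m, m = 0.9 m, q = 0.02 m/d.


S^2 = 8*K2*de*m/q + 4*K1*m^2/q
S^2 = 8*0.6*5*0.9/0.02 + 4*0.6*0.9^2/0.02
S = sqrt(1177.2000)

34.3103 m


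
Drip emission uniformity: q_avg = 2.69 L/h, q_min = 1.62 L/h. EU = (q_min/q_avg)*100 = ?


EU = (q_min/q_avg)*100 = (1.62/2.69)*100 = 60.2230%

60.2230 %


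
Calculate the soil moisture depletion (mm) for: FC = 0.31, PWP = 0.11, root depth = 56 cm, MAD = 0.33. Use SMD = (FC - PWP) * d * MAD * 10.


SMD = (FC - PWP) * d * MAD * 10
SMD = (0.31 - 0.11) * 56 * 0.33 * 10
SMD = 0.2000 * 56 * 0.33 * 10

36.9600 mm


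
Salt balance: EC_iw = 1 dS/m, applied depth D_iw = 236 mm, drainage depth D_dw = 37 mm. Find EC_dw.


EC_dw = EC_iw * D_iw / D_dw
EC_dw = 1 * 236 / 37
EC_dw = 236 / 37

6.3784 dS/m


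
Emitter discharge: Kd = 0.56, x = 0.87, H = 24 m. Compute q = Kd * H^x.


q = Kd * H^x = 0.56 * 24^0.87 = 0.56 * 15.877561

8.8914 L/h


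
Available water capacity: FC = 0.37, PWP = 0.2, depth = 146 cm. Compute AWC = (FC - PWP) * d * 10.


AWC = (FC - PWP) * d * 10
AWC = (0.37 - 0.2) * 146 * 10
AWC = 0.1700 * 146 * 10

248.2000 mm


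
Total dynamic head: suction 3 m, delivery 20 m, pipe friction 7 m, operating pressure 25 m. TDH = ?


TDH = Hs + Hd + hf + Hp = 3 + 20 + 7 + 25 = 55

55 m


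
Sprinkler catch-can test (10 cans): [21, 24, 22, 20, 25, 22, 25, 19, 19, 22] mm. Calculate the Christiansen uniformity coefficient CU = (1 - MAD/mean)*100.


mean = 21.900000 mm
MAD = 1.720000 mm
CU = (1 - 1.720000/21.900000)*100

92.1461 %


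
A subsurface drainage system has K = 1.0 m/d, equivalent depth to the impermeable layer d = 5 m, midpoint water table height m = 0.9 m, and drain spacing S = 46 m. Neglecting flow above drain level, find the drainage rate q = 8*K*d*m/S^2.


q = 8*K*d*m/S^2
q = 8*1.0*5*0.9/46^2
q = 36.0000 / 2116

0.0170 m/d


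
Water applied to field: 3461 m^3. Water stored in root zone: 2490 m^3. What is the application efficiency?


Ea = V_root / V_field * 100 = 2490 / 3461 * 100 = 71.9445%

71.9445 %


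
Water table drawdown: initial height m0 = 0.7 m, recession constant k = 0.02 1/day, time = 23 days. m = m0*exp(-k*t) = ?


m = m0 * exp(-k*t)
m = 0.7 * exp(-0.02 * 23)
m = 0.7 * exp(-0.4600)

0.4419 m


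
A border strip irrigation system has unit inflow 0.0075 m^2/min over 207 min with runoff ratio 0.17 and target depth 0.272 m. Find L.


L = q*t/((1+r)*Z)
L = 0.0075*207/((1+0.17)*0.272)
L = 1.5525/0.31824

4.8784 m


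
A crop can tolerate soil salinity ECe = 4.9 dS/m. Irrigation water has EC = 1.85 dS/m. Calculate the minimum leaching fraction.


LR = ECiw / (5*ECe - ECiw)
LR = 1.85 / (5*4.9 - 1.85)
LR = 1.85 / 22.6500

0.0817


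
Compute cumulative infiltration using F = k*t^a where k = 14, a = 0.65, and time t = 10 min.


F = k * t^a = 14 * 10^0.65
F = 14 * 4.466836

62.5357 mm


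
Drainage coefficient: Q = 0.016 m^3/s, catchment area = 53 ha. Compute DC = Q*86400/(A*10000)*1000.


DC = Q * 86400 / (A * 10000) * 1000
DC = 0.016 * 86400 / (53 * 10000) * 1000
DC = 1382400.0000 / 530000

2.6083 mm/day


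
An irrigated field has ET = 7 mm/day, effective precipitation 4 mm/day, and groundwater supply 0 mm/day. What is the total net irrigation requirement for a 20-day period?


Daily deficit = ET - Pe - GW = 7 - 4 - 0 = 3 mm/day
NIR = 3 * 20 = 60 mm

60.0000 mm


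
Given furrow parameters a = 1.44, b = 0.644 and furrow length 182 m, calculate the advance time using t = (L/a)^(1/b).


t = (L/a)^(1/b)
t = (182/1.44)^(1/0.644)
t = 126.388889^(1/0.644)

1834.5229 min


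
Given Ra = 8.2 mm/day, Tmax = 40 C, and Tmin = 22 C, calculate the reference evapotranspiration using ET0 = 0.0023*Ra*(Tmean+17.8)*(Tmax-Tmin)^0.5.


Tmean = (Tmax + Tmin)/2 = (40 + 22)/2 = 31.0
ET0 = 0.0023 * 8.2 * (31.0 + 17.8) * sqrt(40 - 22)
ET0 = 0.0023 * 8.2 * 48.8 * 4.242641

3.9048 mm/day


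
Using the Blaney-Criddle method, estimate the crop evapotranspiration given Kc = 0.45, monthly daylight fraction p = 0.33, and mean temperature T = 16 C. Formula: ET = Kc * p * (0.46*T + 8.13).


ET = Kc * p * (0.46*T + 8.13)
ET = 0.45 * 0.33 * (0.46*16 + 8.13)
ET = 0.45 * 0.33 * 15.4900

2.3003 mm/day


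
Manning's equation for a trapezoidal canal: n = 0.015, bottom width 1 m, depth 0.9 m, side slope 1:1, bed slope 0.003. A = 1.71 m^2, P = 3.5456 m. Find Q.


R = A/P = 1.71/3.5456 = 0.482288
Q = (1/0.015) * 1.71 * 0.482288^(2/3) * 0.003^0.5

3.8400 m^3/s


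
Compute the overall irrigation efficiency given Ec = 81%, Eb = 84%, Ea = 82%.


Ec = 0.81, Eb = 0.84, Ea = 0.82
E = 0.81 * 0.84 * 0.82 * 100 = 55.7928%

55.7928 %


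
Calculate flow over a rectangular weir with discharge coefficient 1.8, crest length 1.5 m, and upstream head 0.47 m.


Q = C * L * H^(3/2) = 1.8 * 1.5 * 0.47^1.5 = 1.8 * 1.5 * 0.322216

0.8700 m^3/s


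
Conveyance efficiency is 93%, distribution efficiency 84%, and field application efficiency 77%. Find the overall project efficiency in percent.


Ec = 0.93, Eb = 0.84, Ea = 0.77
E = 0.93 * 0.84 * 0.77 * 100 = 60.1524%

60.1524 %


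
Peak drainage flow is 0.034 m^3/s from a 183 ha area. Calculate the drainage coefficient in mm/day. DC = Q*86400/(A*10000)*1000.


DC = Q * 86400 / (A * 10000) * 1000
DC = 0.034 * 86400 / (183 * 10000) * 1000
DC = 2937600.0000 / 1830000

1.6052 mm/day


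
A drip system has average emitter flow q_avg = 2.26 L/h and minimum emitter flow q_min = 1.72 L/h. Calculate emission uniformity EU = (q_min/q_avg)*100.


EU = (q_min/q_avg)*100 = (1.72/2.26)*100 = 76.1062%

76.1062 %


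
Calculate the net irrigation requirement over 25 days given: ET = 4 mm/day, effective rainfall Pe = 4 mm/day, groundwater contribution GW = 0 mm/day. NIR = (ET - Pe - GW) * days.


Daily deficit = ET - Pe - GW = 4 - 4 - 0 = 0 mm/day
NIR = 0 * 25 = 0 mm

0 mm


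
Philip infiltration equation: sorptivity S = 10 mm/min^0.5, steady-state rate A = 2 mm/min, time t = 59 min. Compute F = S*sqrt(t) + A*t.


F = S*sqrt(t) + A*t
F = 10*sqrt(59) + 2*59
F = 10*7.681146 + 118

194.8115 mm


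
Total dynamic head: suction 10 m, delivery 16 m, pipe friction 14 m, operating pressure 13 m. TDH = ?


TDH = Hs + Hd + hf + Hp = 10 + 16 + 14 + 13 = 53

53 m


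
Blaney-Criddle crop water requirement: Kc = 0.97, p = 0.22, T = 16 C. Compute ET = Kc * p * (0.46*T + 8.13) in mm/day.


ET = Kc * p * (0.46*T + 8.13)
ET = 0.97 * 0.22 * (0.46*16 + 8.13)
ET = 0.97 * 0.22 * 15.4900

3.3056 mm/day


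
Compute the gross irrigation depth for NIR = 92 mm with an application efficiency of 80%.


Ea = 80% = 0.8
GID = NIR / Ea = 92 / 0.8 = 115.0000 mm

115.0000 mm


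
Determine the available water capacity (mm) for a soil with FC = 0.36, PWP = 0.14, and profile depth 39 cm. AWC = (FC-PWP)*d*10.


AWC = (FC - PWP) * d * 10
AWC = (0.36 - 0.14) * 39 * 10
AWC = 0.2200 * 39 * 10

85.8000 mm


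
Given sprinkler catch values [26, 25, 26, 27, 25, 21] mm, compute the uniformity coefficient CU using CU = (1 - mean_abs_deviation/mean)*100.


mean = 25.000000 mm
MAD = 1.333333 mm
CU = (1 - 1.333333/25.000000)*100

94.6667 %


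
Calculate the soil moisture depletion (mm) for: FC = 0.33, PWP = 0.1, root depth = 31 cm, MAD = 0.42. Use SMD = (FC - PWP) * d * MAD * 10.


SMD = (FC - PWP) * d * MAD * 10
SMD = (0.33 - 0.1) * 31 * 0.42 * 10
SMD = 0.2300 * 31 * 0.42 * 10

29.9460 mm


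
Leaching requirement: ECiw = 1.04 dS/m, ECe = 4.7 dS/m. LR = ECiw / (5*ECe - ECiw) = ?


LR = ECiw / (5*ECe - ECiw)
LR = 1.04 / (5*4.7 - 1.04)
LR = 1.04 / 22.4600

0.0463


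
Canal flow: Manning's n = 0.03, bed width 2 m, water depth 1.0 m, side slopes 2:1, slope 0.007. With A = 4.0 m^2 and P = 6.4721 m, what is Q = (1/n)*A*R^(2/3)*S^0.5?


R = A/P = 4.0/6.4721 = 0.618037
Q = (1/0.03) * 4.0 * 0.618037^(2/3) * 0.007^0.5

8.0940 m^3/s


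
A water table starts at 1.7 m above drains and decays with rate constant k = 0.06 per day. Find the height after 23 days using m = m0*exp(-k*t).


m = m0 * exp(-k*t)
m = 1.7 * exp(-0.06 * 23)
m = 1.7 * exp(-1.3800)

0.4277 m


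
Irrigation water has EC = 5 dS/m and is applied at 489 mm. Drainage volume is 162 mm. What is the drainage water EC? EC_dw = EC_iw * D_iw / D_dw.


EC_dw = EC_iw * D_iw / D_dw
EC_dw = 5 * 489 / 162
EC_dw = 2445 / 162

15.0926 dS/m


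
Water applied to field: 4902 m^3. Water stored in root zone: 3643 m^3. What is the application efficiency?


Ea = V_root / V_field * 100 = 3643 / 4902 * 100 = 74.3166%

74.3166 %


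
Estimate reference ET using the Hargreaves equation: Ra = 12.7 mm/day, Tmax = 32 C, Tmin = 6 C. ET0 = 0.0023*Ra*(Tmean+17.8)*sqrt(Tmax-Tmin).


Tmean = (Tmax + Tmin)/2 = (32 + 6)/2 = 19.0
ET0 = 0.0023 * 12.7 * (19.0 + 17.8) * sqrt(32 - 6)
ET0 = 0.0023 * 12.7 * 36.8 * 5.099020

5.4811 mm/day


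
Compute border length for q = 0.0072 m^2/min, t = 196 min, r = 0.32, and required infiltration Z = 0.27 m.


L = q*t/((1+r)*Z)
L = 0.0072*196/((1+0.32)*0.27)
L = 1.4112/0.3564

3.9596 m


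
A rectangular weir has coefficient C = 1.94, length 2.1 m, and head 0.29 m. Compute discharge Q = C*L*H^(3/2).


Q = C * L * H^(3/2) = 1.94 * 2.1 * 0.29^1.5 = 1.94 * 2.1 * 0.156170

0.6362 m^3/s


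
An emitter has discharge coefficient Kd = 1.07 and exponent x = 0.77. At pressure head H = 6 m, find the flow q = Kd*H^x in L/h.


q = Kd * H^x = 1.07 * 6^0.77 = 1.07 * 3.973530

4.2517 L/h


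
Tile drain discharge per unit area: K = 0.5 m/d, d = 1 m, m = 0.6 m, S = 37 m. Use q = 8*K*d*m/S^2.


q = 8*K*d*m/S^2
q = 8*0.5*1*0.6/37^2
q = 2.4000 / 1369

0.0018 m/d


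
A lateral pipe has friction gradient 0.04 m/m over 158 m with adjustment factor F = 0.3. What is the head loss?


hf = J * L * F = 0.04 * 158 * 0.3 = 1.8960 m

1.8960 m


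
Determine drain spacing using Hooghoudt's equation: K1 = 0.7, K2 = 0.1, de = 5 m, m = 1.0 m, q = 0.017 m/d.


S^2 = 8*K2*de*m/q + 4*K1*m^2/q
S^2 = 8*0.1*5*1.0/0.017 + 4*0.7*1.0^2/0.017
S = sqrt(400.0000)

20.0000 m


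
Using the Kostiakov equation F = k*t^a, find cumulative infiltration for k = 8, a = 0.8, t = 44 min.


F = k * t^a = 8 * 44^0.8
F = 8 * 20.642493

165.1399 mm


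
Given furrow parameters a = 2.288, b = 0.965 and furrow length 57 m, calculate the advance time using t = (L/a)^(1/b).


t = (L/a)^(1/b)
t = (57/2.288)^(1/0.965)
t = 24.912587^(1/0.965)

27.9941 min


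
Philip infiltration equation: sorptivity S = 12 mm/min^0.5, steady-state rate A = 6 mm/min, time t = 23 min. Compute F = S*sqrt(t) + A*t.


F = S*sqrt(t) + A*t
F = 12*sqrt(23) + 6*23
F = 12*4.795832 + 138

195.5500 mm


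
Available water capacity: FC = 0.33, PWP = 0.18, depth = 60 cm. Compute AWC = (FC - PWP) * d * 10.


AWC = (FC - PWP) * d * 10
AWC = (0.33 - 0.18) * 60 * 10
AWC = 0.1500 * 60 * 10

90.0000 mm


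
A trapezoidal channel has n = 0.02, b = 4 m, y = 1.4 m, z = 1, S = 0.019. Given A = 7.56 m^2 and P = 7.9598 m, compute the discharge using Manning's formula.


R = A/P = 7.56/7.9598 = 0.949773
Q = (1/0.02) * 7.56 * 0.949773^(2/3) * 0.019^0.5

50.3441 m^3/s


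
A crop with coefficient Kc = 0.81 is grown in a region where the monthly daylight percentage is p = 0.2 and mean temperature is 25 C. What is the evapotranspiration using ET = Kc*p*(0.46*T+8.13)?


ET = Kc * p * (0.46*T + 8.13)
ET = 0.81 * 0.2 * (0.46*25 + 8.13)
ET = 0.81 * 0.2 * 19.6300

3.1801 mm/day


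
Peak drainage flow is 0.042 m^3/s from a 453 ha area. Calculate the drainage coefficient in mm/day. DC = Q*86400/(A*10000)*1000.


DC = Q * 86400 / (A * 10000) * 1000
DC = 0.042 * 86400 / (453 * 10000) * 1000
DC = 3628800.0000 / 4530000

0.8011 mm/day


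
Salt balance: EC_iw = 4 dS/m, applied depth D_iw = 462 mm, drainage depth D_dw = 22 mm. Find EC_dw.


EC_dw = EC_iw * D_iw / D_dw
EC_dw = 4 * 462 / 22
EC_dw = 1848 / 22

84.0000 dS/m


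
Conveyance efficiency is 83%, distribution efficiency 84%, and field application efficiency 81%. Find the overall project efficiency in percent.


Ec = 0.83, Eb = 0.84, Ea = 0.81
E = 0.83 * 0.84 * 0.81 * 100 = 56.4732%

56.4732 %


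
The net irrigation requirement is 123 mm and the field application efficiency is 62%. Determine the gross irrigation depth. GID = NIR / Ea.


Ea = 62% = 0.62
GID = NIR / Ea = 123 / 0.62 = 198.3871 mm

198.3871 mm


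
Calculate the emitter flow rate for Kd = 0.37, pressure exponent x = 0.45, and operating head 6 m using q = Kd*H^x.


q = Kd * H^x = 0.37 * 6^0.45 = 0.37 * 2.239588

0.8286 L/h


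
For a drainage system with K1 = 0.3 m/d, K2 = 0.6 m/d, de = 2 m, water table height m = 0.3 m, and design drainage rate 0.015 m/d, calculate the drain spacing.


S^2 = 8*K2*de*m/q + 4*K1*m^2/q
S^2 = 8*0.6*2*0.3/0.015 + 4*0.3*0.3^2/0.015
S = sqrt(199.2000)

14.1138 m


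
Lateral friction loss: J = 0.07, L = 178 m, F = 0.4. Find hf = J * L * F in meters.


hf = J * L * F = 0.07 * 178 * 0.4 = 4.9840 m

4.9840 m


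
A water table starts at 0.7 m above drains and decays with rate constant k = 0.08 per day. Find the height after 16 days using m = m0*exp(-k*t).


m = m0 * exp(-k*t)
m = 0.7 * exp(-0.08 * 16)
m = 0.7 * exp(-1.2800)

0.1946 m


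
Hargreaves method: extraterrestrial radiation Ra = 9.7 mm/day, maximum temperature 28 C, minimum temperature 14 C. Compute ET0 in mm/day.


Tmean = (Tmax + Tmin)/2 = (28 + 14)/2 = 21.0
ET0 = 0.0023 * 9.7 * (21.0 + 17.8) * sqrt(28 - 14)
ET0 = 0.0023 * 9.7 * 38.8 * 3.741657

3.2389 mm/day


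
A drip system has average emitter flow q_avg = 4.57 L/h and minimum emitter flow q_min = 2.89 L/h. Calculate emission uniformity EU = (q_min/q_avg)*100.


EU = (q_min/q_avg)*100 = (2.89/4.57)*100 = 63.2385%

63.2385 %


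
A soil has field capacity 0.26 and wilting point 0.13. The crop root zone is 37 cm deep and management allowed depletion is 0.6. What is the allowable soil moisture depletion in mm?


SMD = (FC - PWP) * d * MAD * 10
SMD = (0.26 - 0.13) * 37 * 0.6 * 10
SMD = 0.1300 * 37 * 0.6 * 10

28.8600 mm


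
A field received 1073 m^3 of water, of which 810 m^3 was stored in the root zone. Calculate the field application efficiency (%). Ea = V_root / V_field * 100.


Ea = V_root / V_field * 100 = 810 / 1073 * 100 = 75.4893%

75.4893 %


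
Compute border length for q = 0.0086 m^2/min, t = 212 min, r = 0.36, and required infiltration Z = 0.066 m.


L = q*t/((1+r)*Z)
L = 0.0086*212/((1+0.36)*0.066)
L = 1.8232/0.08976

20.3119 m


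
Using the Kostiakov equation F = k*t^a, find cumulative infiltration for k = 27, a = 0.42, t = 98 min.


F = k * t^a = 27 * 98^0.42
F = 27 * 6.859855

185.2161 mm


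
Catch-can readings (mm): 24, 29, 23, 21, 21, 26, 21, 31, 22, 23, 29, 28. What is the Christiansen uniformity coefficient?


mean = 24.833333 mm
MAD = 3.138889 mm
CU = (1 - 3.138889/24.833333)*100

87.3602 %


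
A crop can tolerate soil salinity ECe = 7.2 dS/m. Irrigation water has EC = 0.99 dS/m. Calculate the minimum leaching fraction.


LR = ECiw / (5*ECe - ECiw)
LR = 0.99 / (5*7.2 - 0.99)
LR = 0.99 / 35.0100

0.0283


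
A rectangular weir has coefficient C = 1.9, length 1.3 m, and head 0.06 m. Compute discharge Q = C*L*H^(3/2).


Q = C * L * H^(3/2) = 1.9 * 1.3 * 0.06^1.5 = 1.9 * 1.3 * 0.014697

0.0363 m^3/s


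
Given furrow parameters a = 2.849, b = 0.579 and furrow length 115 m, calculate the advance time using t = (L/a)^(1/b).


t = (L/a)^(1/b)
t = (115/2.849)^(1/0.579)
t = 40.365040^(1/0.579)

593.9599 min


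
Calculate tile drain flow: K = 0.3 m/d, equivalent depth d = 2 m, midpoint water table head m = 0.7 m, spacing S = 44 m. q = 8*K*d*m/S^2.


q = 8*K*d*m/S^2
q = 8*0.3*2*0.7/44^2
q = 3.3600 / 1936

0.0017 m/d


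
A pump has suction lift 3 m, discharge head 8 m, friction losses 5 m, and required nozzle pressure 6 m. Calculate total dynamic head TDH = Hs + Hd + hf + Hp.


TDH = Hs + Hd + hf + Hp = 3 + 8 + 5 + 6 = 22

22 m


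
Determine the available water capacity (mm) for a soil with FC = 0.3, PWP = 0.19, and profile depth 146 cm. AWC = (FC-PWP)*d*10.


AWC = (FC - PWP) * d * 10
AWC = (0.3 - 0.19) * 146 * 10
AWC = 0.1100 * 146 * 10

160.6000 mm


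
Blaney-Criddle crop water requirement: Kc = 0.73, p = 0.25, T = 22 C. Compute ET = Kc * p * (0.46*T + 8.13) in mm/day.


ET = Kc * p * (0.46*T + 8.13)
ET = 0.73 * 0.25 * (0.46*22 + 8.13)
ET = 0.73 * 0.25 * 18.2500

3.3306 mm/day


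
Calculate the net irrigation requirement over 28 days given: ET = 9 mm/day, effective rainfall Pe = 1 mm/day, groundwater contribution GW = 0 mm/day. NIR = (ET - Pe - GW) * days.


Daily deficit = ET - Pe - GW = 9 - 1 - 0 = 8 mm/day
NIR = 8 * 28 = 224 mm

224.0000 mm


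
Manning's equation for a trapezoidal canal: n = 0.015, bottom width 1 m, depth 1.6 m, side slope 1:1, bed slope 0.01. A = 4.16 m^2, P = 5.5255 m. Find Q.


R = A/P = 4.16/5.5255 = 0.752873
Q = (1/0.015) * 4.16 * 0.752873^(2/3) * 0.01^0.5

22.9518 m^3/s


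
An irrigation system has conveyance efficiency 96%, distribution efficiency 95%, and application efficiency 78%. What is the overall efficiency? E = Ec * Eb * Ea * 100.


Ec = 0.96, Eb = 0.95, Ea = 0.78
E = 0.96 * 0.95 * 0.78 * 100 = 71.1360%

71.1360 %


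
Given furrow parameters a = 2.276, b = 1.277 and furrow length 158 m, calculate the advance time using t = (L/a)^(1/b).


t = (L/a)^(1/b)
t = (158/2.276)^(1/1.277)
t = 69.420035^(1/1.277)

27.6720 min


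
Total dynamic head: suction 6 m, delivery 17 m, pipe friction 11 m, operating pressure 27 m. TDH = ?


TDH = Hs + Hd + hf + Hp = 6 + 17 + 11 + 27 = 61

61 m


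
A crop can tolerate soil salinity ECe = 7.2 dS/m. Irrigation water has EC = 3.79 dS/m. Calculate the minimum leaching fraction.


LR = ECiw / (5*ECe - ECiw)
LR = 3.79 / (5*7.2 - 3.79)
LR = 3.79 / 32.2100

0.1177


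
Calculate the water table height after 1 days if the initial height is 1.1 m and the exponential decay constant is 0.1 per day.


m = m0 * exp(-k*t)
m = 1.1 * exp(-0.1 * 1)
m = 1.1 * exp(-0.1000)

0.9953 m


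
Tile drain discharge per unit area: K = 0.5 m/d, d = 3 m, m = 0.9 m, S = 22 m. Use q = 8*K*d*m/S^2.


q = 8*K*d*m/S^2
q = 8*0.5*3*0.9/22^2
q = 10.8000 / 484

0.0223 m/d


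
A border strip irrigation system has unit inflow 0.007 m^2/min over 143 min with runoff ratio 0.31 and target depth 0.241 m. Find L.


L = q*t/((1+r)*Z)
L = 0.007*143/((1+0.31)*0.241)
L = 1.001/0.31571

3.1706 m


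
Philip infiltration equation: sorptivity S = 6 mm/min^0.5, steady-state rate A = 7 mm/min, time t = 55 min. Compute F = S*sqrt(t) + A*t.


F = S*sqrt(t) + A*t
F = 6*sqrt(55) + 7*55
F = 6*7.416198 + 385

429.4972 mm


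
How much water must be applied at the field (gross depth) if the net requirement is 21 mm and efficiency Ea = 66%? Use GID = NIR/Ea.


Ea = 66% = 0.66
GID = NIR / Ea = 21 / 0.66 = 31.8182 mm

31.8182 mm


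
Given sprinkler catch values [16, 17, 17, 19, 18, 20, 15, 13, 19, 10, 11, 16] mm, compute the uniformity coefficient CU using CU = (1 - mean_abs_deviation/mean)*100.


mean = 15.916667 mm
MAD = 2.444444 mm
CU = (1 - 2.444444/15.916667)*100

84.6422 %


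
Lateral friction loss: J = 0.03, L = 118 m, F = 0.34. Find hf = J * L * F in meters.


hf = J * L * F = 0.03 * 118 * 0.34 = 1.2036 m

1.2036 m


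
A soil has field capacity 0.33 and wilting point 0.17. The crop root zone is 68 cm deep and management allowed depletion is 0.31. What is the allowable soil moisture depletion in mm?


SMD = (FC - PWP) * d * MAD * 10
SMD = (0.33 - 0.17) * 68 * 0.31 * 10
SMD = 0.1600 * 68 * 0.31 * 10

33.7280 mm


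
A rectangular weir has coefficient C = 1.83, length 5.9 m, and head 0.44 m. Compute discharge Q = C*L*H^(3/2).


Q = C * L * H^(3/2) = 1.83 * 5.9 * 0.44^1.5 = 1.83 * 5.9 * 0.291863

3.1512 m^3/s


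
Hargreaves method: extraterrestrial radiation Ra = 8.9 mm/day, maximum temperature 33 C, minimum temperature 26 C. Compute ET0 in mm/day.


Tmean = (Tmax + Tmin)/2 = (33 + 26)/2 = 29.5
ET0 = 0.0023 * 8.9 * (29.5 + 17.8) * sqrt(33 - 26)
ET0 = 0.0023 * 8.9 * 47.3 * 2.645751

2.5617 mm/day


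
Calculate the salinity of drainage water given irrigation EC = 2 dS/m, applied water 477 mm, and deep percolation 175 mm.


EC_dw = EC_iw * D_iw / D_dw
EC_dw = 2 * 477 / 175
EC_dw = 954 / 175

5.4514 dS/m


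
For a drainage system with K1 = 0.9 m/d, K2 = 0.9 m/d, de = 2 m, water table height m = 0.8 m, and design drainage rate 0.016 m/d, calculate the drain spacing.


S^2 = 8*K2*de*m/q + 4*K1*m^2/q
S^2 = 8*0.9*2*0.8/0.016 + 4*0.9*0.8^2/0.016
S = sqrt(864.0000)

29.3939 m


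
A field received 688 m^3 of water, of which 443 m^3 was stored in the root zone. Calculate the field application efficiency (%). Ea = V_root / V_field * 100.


Ea = V_root / V_field * 100 = 443 / 688 * 100 = 64.3895%

64.3895 %


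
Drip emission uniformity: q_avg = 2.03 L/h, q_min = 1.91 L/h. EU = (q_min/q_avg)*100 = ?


EU = (q_min/q_avg)*100 = (1.91/2.03)*100 = 94.0887%

94.0887 %


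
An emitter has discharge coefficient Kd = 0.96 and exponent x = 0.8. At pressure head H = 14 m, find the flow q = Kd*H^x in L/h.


q = Kd * H^x = 0.96 * 14^0.8 = 0.96 * 8.258524

7.9282 L/h


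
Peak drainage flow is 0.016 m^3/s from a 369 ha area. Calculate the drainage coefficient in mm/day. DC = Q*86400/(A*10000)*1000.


DC = Q * 86400 / (A * 10000) * 1000
DC = 0.016 * 86400 / (369 * 10000) * 1000
DC = 1382400.0000 / 3690000

0.3746 mm/day


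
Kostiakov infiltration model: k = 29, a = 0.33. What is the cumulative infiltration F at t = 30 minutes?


F = k * t^a = 29 * 30^0.33
F = 29 * 3.072204

89.0939 mm


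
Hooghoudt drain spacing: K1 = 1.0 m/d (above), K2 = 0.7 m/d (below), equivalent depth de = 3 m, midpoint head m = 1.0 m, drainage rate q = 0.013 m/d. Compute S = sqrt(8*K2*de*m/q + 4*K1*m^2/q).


S^2 = 8*K2*de*m/q + 4*K1*m^2/q
S^2 = 8*0.7*3*1.0/0.013 + 4*1.0*1.0^2/0.013
S = sqrt(1600.0000)

40.0000 m


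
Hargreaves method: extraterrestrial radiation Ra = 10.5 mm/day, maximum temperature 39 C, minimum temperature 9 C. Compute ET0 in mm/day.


Tmean = (Tmax + Tmin)/2 = (39 + 9)/2 = 24.0
ET0 = 0.0023 * 10.5 * (24.0 + 17.8) * sqrt(39 - 9)
ET0 = 0.0023 * 10.5 * 41.8 * 5.477226

5.5291 mm/day


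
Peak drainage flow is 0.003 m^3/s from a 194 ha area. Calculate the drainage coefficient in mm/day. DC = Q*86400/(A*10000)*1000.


DC = Q * 86400 / (A * 10000) * 1000
DC = 0.003 * 86400 / (194 * 10000) * 1000
DC = 259200.0000 / 1940000

0.1336 mm/day


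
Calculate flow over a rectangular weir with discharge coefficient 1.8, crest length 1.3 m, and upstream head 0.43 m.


Q = C * L * H^(3/2) = 1.8 * 1.3 * 0.43^1.5 = 1.8 * 1.3 * 0.281970

0.6598 m^3/s


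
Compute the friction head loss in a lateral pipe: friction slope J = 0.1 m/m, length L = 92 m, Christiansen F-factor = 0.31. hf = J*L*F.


hf = J * L * F = 0.1 * 92 * 0.31 = 2.8520 m

2.8520 m


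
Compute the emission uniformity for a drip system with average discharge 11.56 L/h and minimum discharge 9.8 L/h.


EU = (q_min/q_avg)*100 = (9.8/11.56)*100 = 84.7751%

84.7751 %


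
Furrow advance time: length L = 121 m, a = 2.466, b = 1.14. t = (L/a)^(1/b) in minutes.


t = (L/a)^(1/b)
t = (121/2.466)^(1/1.14)
t = 49.067315^(1/1.14)

30.4194 min


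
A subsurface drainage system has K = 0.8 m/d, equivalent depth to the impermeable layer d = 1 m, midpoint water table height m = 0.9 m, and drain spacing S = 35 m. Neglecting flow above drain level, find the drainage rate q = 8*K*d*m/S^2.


q = 8*K*d*m/S^2
q = 8*0.8*1*0.9/35^2
q = 5.7600 / 1225

0.0047 m/d


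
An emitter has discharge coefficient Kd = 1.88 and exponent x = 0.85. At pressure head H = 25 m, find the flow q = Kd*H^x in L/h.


q = Kd * H^x = 1.88 * 25^0.85 = 1.88 * 15.425847

29.0006 L/h


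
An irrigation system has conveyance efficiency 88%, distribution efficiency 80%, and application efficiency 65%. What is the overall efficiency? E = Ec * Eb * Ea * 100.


Ec = 0.88, Eb = 0.8, Ea = 0.65
E = 0.88 * 0.8 * 0.65 * 100 = 45.7600%

45.7600 %


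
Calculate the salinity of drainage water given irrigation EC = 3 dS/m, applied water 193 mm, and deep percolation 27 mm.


EC_dw = EC_iw * D_iw / D_dw
EC_dw = 3 * 193 / 27
EC_dw = 579 / 27

21.4444 dS/m


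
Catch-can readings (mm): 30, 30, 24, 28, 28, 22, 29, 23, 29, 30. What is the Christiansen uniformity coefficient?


mean = 27.300000 mm
MAD = 2.580000 mm
CU = (1 - 2.580000/27.300000)*100

90.5495 %


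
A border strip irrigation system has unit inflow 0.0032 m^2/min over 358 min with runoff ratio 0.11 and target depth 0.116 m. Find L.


L = q*t/((1+r)*Z)
L = 0.0032*358/((1+0.11)*0.116)
L = 1.1456/0.12876

8.8972 m


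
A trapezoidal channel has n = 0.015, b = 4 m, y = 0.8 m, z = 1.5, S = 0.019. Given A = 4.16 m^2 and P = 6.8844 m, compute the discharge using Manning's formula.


R = A/P = 4.16/6.8844 = 0.604265
Q = (1/0.015) * 4.16 * 0.604265^(2/3) * 0.019^0.5

27.3231 m^3/s


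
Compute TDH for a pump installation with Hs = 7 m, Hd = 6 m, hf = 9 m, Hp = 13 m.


TDH = Hs + Hd + hf + Hp = 7 + 6 + 9 + 13 = 35

35 m


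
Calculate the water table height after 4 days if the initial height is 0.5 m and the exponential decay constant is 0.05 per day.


m = m0 * exp(-k*t)
m = 0.5 * exp(-0.05 * 4)
m = 0.5 * exp(-0.2000)

0.4094 m


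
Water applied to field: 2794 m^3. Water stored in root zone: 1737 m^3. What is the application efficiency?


Ea = V_root / V_field * 100 = 1737 / 2794 * 100 = 62.1689%

62.1689 %


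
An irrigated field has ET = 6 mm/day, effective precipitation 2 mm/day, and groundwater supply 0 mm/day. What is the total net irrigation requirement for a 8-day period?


Daily deficit = ET - Pe - GW = 6 - 2 - 0 = 4 mm/day
NIR = 4 * 8 = 32 mm

32.0000 mm


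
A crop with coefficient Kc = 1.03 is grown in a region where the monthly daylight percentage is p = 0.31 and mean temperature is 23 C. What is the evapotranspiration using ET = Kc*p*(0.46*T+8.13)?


ET = Kc * p * (0.46*T + 8.13)
ET = 1.03 * 0.31 * (0.46*23 + 8.13)
ET = 1.03 * 0.31 * 18.7100

5.9741 mm/day


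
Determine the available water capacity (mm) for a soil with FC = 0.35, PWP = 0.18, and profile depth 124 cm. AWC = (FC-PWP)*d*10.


AWC = (FC - PWP) * d * 10
AWC = (0.35 - 0.18) * 124 * 10
AWC = 0.1700 * 124 * 10

210.8000 mm


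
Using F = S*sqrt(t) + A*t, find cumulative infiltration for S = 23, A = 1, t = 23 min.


F = S*sqrt(t) + A*t
F = 23*sqrt(23) + 1*23
F = 23*4.795832 + 23

133.3041 mm


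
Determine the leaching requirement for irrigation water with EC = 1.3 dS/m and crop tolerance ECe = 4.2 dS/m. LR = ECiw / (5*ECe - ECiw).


LR = ECiw / (5*ECe - ECiw)
LR = 1.3 / (5*4.2 - 1.3)
LR = 1.3 / 19.7000

0.0660


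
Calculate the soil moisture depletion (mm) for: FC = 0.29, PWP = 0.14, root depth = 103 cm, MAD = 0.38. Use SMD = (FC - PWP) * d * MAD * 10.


SMD = (FC - PWP) * d * MAD * 10
SMD = (0.29 - 0.14) * 103 * 0.38 * 10
SMD = 0.1500 * 103 * 0.38 * 10

58.7100 mm


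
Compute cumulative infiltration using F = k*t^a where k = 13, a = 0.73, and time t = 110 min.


F = k * t^a = 13 * 110^0.73
F = 13 * 30.918375

401.9389 mm


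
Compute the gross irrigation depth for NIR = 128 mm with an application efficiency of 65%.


Ea = 65% = 0.65
GID = NIR / Ea = 128 / 0.65 = 196.9231 mm

196.9231 mm


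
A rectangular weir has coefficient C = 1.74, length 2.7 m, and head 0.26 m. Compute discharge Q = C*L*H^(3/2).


Q = C * L * H^(3/2) = 1.74 * 2.7 * 0.26^1.5 = 1.74 * 2.7 * 0.132575

0.6228 m^3/s


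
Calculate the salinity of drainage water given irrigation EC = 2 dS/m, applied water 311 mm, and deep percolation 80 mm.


EC_dw = EC_iw * D_iw / D_dw
EC_dw = 2 * 311 / 80
EC_dw = 622 / 80

7.7750 dS/m
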